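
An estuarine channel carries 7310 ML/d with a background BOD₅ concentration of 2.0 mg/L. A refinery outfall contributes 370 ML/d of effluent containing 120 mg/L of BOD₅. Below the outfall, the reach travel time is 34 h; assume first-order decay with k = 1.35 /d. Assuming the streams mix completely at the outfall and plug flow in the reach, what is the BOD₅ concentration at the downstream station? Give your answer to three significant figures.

1.14 mg/L

Mass balance: C = (7310·2.000 + 370.0·120.0) / 7680 = 59020/7680 = 7.685 mg/L.
Decay over the reach: 7.685·exp(−kt) = 7.685·0.1477 = 1.135 mg/L.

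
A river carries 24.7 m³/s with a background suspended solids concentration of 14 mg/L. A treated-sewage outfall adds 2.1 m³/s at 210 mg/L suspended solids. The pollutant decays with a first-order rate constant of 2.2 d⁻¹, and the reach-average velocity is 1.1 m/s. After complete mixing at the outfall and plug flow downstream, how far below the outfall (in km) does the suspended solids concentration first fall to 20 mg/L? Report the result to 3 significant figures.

Mass balance: C = (24.70·14.00 + 2.100·210.0) / 26.80 = 786.8/26.80 = 29.36 mg/L.
Set 29.36·exp(−k·t) = 20 → t = ln(29.36/20)/k = 15070 s = 4.187 h.
Distance = v·t = 1.1·15070 = 16580 m = 16.58 km.

16.6 km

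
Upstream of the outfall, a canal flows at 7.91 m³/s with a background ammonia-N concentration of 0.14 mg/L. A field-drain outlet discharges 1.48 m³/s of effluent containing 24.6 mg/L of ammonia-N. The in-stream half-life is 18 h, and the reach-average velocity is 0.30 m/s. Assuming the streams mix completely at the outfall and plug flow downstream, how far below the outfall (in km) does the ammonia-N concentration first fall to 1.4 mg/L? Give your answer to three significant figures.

Mass balance: C = (7.910·0.1400 + 1.480·24.60) / 9.390 = 37.52/9.390 = 3.995 mg/L.
Half-life 18 h → k = ln 2 / 18 = 0.03851 h⁻¹ = 0.9242 d⁻¹.
Set 3.995·exp(−k·t) = 1.4 → t = ln(3.995/1.4)/k = 98030 s = 27.23 h.
Distance = v·t = 0.30·98030 = 29410 m = 29.41 km.

29.4 km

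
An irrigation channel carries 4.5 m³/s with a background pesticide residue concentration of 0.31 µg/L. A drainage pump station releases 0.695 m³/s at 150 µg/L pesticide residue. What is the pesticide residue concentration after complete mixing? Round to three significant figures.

Mixed concentration C = ΣQC/ΣQ = (4.500·0.3100 + 0.6950·150.0) / 5.195 = 105.6/5.195 = 20.34 µg/L.

20.3 µg/L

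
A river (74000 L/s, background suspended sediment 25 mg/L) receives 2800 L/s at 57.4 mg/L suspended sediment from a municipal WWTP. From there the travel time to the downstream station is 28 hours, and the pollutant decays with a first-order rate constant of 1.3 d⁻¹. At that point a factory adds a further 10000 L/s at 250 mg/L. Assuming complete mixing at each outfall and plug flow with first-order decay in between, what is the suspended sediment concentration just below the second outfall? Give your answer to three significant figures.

Conservation of mass: C = (74000·25.00 + 2800·57.40) / 76800 = 2011000/76800 = 26.18 mg/L; combined flow 76800 L/s.
Decay over the reach: 26.18·exp(−kt) = 26.18·0.2194 = 5.745 mg/L.
Second outfall: C = (76800·5.745 + 10000·250.0)/86800 = 33.89 mg/L.

33.9 mg/L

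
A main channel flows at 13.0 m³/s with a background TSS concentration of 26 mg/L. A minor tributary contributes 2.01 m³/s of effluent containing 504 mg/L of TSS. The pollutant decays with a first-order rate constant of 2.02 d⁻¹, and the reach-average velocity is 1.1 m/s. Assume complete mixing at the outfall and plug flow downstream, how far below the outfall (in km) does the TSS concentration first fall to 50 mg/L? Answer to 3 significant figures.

Conservation of mass: C = (13.00·26.00 + 2.010·504.0) / 15.01 = 1351/15.01 = 90.01 mg/L.
Set 90.01·exp(−k·t) = 50 → t = ln(90.01/50)/k = 25150 s = 6.985 h.
Distance = v·t = 1.1·25150 = 27660 m = 27.66 km.

27.7 km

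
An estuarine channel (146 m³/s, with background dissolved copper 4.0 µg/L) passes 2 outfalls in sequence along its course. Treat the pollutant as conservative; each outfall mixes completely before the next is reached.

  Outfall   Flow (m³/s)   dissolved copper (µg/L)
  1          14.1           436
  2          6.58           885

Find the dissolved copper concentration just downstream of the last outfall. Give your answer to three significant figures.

After outfall 1: Q = 146.0 + 14.10 = 160.1 m³/s; C = (146.0·4.000 + 14.10·436.0)/160.1 = 42.05 µg/L.
After outfall 2: Q = 160.1 + 6.580 = 166.7 m³/s; C = (160.1·42.05 + 6.580·885.0)/166.7 = 75.32 µg/L.

75.3 µg/L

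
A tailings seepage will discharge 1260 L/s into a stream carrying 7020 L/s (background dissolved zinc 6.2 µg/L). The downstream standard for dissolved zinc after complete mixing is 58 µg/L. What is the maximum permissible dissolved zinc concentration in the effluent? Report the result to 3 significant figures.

347 µg/L

At the limit, (Qr·Cr + Qe·Cₑ)/(Qr + Qe) = 58:
Cₑ = (8280·58 − 7020·6.200) / 1260 = 346.6 µg/L.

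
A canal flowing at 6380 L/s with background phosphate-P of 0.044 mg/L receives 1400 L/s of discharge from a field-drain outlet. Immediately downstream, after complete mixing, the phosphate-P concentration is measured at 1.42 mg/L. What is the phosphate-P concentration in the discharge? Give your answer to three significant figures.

Mass balance: 6380·0.04400 + 1400·Cₑ = 7780·1.420
→ Cₑ = (7780·1.420 − 6380·0.04400) / 1400 = 7.691 mg/L.

7.69 mg/L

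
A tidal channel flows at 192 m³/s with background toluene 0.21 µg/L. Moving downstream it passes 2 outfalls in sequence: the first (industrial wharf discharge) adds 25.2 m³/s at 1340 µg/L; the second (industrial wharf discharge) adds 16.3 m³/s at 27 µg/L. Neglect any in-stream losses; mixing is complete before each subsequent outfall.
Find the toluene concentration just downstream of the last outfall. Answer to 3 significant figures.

After outfall 1: Q = 192.0 + 25.20 = 217.2 m³/s; C = (192.0·0.2100 + 25.20·1340)/217.2 = 155.7 µg/L.
After outfall 2: Q = 217.2 + 16.30 = 233.5 m³/s; C = (217.2·155.7 + 16.30·27.00)/233.5 = 146.7 µg/L.

147 µg/L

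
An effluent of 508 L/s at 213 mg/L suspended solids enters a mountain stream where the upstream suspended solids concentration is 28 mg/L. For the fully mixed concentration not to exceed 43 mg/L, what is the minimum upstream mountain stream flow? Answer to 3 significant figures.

Set C_mix = 43: (Q·28.00 + 508.0·213.0) / (Q + 508.0) = 43
→ Q = 508.0·(213.0 − 43)/(43 − 28.00) = 5757 L/s.

5760 L/s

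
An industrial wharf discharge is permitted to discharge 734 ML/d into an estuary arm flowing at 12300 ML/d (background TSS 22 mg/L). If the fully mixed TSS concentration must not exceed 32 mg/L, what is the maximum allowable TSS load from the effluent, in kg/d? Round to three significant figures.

Mass balance at the limit: 12300·22.00 + 734.0·Cₑ = 13030·32 → Cₑ = 199.6 mg/L.
734.0 ML/d = 8.495 m³/s. Load = 8.495 m³/s × 199.6 g/m³ × 86 400 s/d = 146500 kg/d.

146000 kg/d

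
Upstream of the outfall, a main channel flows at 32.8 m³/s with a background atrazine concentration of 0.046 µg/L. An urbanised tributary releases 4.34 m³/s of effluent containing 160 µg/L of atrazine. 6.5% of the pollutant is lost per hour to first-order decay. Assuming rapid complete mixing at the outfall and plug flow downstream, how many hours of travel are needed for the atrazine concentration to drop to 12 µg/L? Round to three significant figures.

6.63 h

Mass balance: C = (32.80·0.04600 + 4.340·160.0) / 37.14 = 695.9/37.14 = 18.74 µg/L.
6.5%/h lost → k = −ln(1 − 0.065) = 0.06721 h⁻¹.
18.74·exp(−k·t) = 12 → t = ln(18.74/12)/k = 23870 s = 6.630 h.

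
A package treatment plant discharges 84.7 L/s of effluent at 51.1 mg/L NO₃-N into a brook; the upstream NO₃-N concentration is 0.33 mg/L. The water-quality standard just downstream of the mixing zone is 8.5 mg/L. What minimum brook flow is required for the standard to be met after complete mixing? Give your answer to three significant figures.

442 L/s

Set C_mix = 8.5: (Q·0.3300 + 84.70·51.10) / (Q + 84.70) = 8.5
→ Q = 84.70·(51.10 − 8.5)/(8.5 − 0.3300) = 441.6 L/s.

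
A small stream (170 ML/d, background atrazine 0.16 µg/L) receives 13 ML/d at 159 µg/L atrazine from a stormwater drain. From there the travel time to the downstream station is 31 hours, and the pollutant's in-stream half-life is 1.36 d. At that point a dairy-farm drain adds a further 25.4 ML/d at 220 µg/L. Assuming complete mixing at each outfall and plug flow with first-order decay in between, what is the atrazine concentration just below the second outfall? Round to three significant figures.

32.0 µg/L

Mass balance: C = (170.0·0.1600 + 13.00·159.0) / 183.0 = 2094/183.0 = 11.44 µg/L; combined flow 183.0 ML/d.
Half-life 1.36 d → k = ln 2 / 1.36 = 0.5097 d⁻¹.
First-order decay: C = 11.44·exp(−k·t) = 11.44·0.5177 = 5.925 µg/L.
Second outfall: C = (183.0·5.925 + 25.40·220.0)/208.4 = 32.02 µg/L.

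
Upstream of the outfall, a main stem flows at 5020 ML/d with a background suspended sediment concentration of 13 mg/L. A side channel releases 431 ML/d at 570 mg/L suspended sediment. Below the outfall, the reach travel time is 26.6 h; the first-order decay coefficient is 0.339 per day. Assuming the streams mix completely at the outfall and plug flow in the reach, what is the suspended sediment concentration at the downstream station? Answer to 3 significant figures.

39.2 mg/L

Mass balance: C = (5020·13.00 + 431.0·570.0) / 5451 = 310900/5451 = 57.04 mg/L.
Decay over the reach: 57.04·exp(−kt) = 57.04·0.6868 = 39.18 mg/L.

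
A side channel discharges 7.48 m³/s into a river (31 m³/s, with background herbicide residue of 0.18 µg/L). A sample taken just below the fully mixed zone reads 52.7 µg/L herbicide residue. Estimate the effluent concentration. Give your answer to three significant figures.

Mass balance: 31.00·0.1800 + 7.480·Cₑ = 38.48·52.70
→ Cₑ = (38.48·52.70 − 31.00·0.1800) / 7.480 = 270.4 µg/L.

270 µg/L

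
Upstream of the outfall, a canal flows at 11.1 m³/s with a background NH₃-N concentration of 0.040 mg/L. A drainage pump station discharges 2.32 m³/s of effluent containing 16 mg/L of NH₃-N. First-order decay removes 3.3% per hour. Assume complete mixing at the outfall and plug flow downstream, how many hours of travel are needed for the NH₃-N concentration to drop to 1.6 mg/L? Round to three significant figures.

Mass balance: C = (11.10·0.04000 + 2.320·16.00) / 13.42 = 37.56/13.42 = 2.799 mg/L.
3.3%/h lost → k = −ln(1 − 0.033) = 0.03356 h⁻¹.
2.799·exp(−k·t) = 1.6 → t = ln(2.799/1.6)/k = 60000 s = 16.67 h.

16.7 h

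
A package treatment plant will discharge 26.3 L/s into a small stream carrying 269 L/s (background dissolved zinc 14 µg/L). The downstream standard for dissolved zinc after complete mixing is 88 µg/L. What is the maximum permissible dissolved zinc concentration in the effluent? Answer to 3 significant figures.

At the limit, (Qr·Cr + Qe·Cₑ)/(Qr + Qe) = 88:
Cₑ = (295.3·88 − 269.0·14.00) / 26.30 = 844.9 µg/L.

845 µg/L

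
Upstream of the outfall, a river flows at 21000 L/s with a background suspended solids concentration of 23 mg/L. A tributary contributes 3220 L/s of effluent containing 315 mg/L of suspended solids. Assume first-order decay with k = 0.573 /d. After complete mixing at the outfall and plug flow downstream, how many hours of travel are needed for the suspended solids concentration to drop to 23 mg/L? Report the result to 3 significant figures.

41.4 h

Conservation of mass: C = (21000·23.00 + 3220·315.0) / 24220 = 1497000/24220 = 61.82 mg/L.
61.82·exp(−k·t) = 23 → t = ln(61.82/23)/k = 149100 s = 41.41 h.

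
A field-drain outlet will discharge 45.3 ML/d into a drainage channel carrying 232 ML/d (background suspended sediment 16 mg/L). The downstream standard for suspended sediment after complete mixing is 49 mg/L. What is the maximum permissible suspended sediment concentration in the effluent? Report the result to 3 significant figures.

At the limit, (Qr·Cr + Qe·Cₑ)/(Qr + Qe) = 49:
Cₑ = (277.3·49 − 232.0·16.00) / 45.30 = 218.0 mg/L.

218 mg/L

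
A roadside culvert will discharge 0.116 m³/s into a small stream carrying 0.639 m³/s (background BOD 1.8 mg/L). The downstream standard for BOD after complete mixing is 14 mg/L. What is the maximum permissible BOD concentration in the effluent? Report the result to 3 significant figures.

81.2 mg/L

At the limit, (Qr·Cr + Qe·Cₑ)/(Qr + Qe) = 14:
Cₑ = (0.7550·14 − 0.6390·1.800) / 0.1160 = 81.21 mg/L.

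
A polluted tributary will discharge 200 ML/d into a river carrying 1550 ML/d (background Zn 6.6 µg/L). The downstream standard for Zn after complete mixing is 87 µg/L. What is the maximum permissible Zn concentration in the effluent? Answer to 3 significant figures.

710 µg/L

At the limit, (Qr·Cr + Qe·Cₑ)/(Qr + Qe) = 87:
Cₑ = (1750·87 − 1550·6.600) / 200.0 = 710.1 µg/L.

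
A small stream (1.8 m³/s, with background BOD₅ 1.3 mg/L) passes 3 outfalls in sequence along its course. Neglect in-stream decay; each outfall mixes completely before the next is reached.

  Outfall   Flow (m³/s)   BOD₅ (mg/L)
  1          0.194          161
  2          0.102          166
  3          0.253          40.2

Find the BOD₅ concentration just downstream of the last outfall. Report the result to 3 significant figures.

25.8 mg/L

Below outfall 1: Q → 1.994 m³/s, C = (1.800·1.300 + 0.1940·161.0)/1.994 = 16.84 mg/L.
Below outfall 2: Q → 2.096 m³/s, C = (1.994·16.84 + 0.1020·166.0)/2.096 = 24.10 mg/L.
Below outfall 3: Q → 2.349 m³/s, C = (2.096·24.10 + 0.2530·40.20)/2.349 = 25.83 mg/L.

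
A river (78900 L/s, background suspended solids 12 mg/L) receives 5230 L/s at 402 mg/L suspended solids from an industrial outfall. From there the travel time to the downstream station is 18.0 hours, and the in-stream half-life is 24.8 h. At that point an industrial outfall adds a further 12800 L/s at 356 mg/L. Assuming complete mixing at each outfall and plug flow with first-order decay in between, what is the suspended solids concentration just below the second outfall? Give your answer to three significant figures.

66.0 mg/L

Mass balance: C = (78900·12.00 + 5230·402.0) / 84130 = 3049000/84130 = 36.24 mg/L; combined flow 84130 L/s.
Half-life 24.8 h → k = ln 2 / 24.8 = 0.02795 h⁻¹ = 0.6708 d⁻¹.
Applying C = C₀e^(−kt): 36.24 × 0.6047 = 21.92 mg/L.
At the second outfall, C = (84130·21.92 + 12800·356.0) / (84130 + 12800) = 66.03 mg/L.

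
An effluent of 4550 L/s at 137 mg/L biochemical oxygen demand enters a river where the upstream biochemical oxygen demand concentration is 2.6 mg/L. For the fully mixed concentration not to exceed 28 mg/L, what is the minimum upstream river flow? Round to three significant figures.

Set C_mix = 28: (Q·2.600 + 4550·137.0) / (Q + 4550) = 28
→ Q = 4550·(137.0 − 28)/(28 − 2.600) = 19530 L/s.

19500 L/s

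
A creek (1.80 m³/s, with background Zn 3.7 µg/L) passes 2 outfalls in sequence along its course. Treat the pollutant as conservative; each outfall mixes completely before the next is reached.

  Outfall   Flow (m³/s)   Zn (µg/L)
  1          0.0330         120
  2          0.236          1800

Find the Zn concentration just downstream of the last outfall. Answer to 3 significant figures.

210 µg/L

After outfall 1: Q = 1.800 + 0.03300 = 1.833 m³/s; C = (1.800·3.700 + 0.03300·120.0)/1.833 = 5.794 µg/L.
After outfall 2: Q = 1.833 + 0.2360 = 2.069 m³/s; C = (1.833·5.794 + 0.2360·1800)/2.069 = 210.4 µg/L.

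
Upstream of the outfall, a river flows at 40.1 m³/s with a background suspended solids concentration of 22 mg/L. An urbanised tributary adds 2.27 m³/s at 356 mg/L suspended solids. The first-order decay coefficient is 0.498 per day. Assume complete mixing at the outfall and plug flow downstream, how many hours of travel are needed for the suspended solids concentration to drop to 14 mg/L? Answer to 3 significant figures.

Mass balance: C = (40.10·22.00 + 2.270·356.0) / 42.37 = 1690/42.37 = 39.89 mg/L.
39.89·exp(−k·t) = 14 → t = ln(39.89/14)/k = 181700 s = 50.47 h.

50.5 h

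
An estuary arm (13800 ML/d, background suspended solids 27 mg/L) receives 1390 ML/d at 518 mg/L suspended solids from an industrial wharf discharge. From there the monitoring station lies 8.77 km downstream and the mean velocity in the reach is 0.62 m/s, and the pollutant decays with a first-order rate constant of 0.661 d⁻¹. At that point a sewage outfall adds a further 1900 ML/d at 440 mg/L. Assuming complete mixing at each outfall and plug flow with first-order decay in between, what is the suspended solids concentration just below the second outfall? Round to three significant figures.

Mixed concentration C = ΣQC/ΣQ = (13800·27.00 + 1390·518.0) / 15190 = 1093000/15190 = 71.93 mg/L; combined flow 15190 ML/d.
Travel time t = 8.77·1000 / 0.62 = 14150 s = 3.929 h.
Applying C = C₀e^(−kt): 71.93 × 0.8974 = 64.55 mg/L.
At the second outfall, C = (15190·64.55 + 1900·440.0) / (15190 + 1900) = 106.3 mg/L.

106 mg/L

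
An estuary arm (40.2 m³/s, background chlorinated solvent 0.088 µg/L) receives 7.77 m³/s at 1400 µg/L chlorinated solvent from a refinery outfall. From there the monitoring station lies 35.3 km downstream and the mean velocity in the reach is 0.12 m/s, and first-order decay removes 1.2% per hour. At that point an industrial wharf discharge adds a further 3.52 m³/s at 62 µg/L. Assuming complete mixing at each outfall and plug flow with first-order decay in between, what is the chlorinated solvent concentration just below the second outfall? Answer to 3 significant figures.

83.0 µg/L

Mixed concentration C = ΣQC/ΣQ = (40.20·0.08800 + 7.770·1400) / 47.97 = 10880/47.97 = 226.8 µg/L; combined flow 47.97 m³/s.
Travel time t = 35.3·1000 / 0.12 = 294200 s = 81.71 h.
1.2%/h lost → k = −ln(1 − 0.012) = 0.01207 h⁻¹.
Applying C = C₀e^(−kt): 226.8 × 0.3729 = 84.59 µg/L.
Second outfall: C = (47.97·84.59 + 3.520·62.00)/51.49 = 83.04 µg/L.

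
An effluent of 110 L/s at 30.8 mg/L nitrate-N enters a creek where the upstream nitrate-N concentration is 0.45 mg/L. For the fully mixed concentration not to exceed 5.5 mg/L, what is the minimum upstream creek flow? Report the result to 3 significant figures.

551 L/s

Set C_mix = 5.5: (Q·0.4500 + 110.0·30.80) / (Q + 110.0) = 5.5
→ Q = 110.0·(30.80 − 5.5)/(5.5 − 0.4500) = 551.1 L/s.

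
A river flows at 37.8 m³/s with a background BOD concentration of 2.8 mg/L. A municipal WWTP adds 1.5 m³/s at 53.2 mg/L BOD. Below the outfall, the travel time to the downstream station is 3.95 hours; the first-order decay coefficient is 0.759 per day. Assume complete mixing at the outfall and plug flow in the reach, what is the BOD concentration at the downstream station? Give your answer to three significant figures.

4.17 mg/L

After mixing, C = (37.80·2.800 + 1.500·53.20) / 39.30 = 185.6/39.30 = 4.724 mg/L.
Decay over the reach: 4.724·exp(−kt) = 4.724·0.8826 = 4.169 mg/L.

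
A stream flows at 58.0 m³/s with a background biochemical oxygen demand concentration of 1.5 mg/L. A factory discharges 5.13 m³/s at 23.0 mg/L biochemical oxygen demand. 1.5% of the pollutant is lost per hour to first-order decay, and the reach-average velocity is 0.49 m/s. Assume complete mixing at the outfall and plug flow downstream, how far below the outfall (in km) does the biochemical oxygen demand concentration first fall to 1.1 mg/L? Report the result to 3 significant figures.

126 km

Mass balance: C = (58.00·1.500 + 5.130·23.00) / 63.13 = 205.0/63.13 = 3.247 mg/L.
1.5%/h lost → k = −ln(1 − 0.015) = 0.01511 h⁻¹.
Set 3.247·exp(−k·t) = 1.1 → t = ln(3.247/1.1)/k = 257800 s = 71.62 h.
Distance = v·t = 0.49·257800 = 126300 m = 126.3 km.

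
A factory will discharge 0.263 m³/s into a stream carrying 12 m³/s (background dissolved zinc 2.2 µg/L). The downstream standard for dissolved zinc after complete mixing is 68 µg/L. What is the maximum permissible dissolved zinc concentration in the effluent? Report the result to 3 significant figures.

At the limit, (Qr·Cr + Qe·Cₑ)/(Qr + Qe) = 68:
Cₑ = (12.26·68 − 12.00·2.200) / 0.2630 = 3070 µg/L.

3070 µg/L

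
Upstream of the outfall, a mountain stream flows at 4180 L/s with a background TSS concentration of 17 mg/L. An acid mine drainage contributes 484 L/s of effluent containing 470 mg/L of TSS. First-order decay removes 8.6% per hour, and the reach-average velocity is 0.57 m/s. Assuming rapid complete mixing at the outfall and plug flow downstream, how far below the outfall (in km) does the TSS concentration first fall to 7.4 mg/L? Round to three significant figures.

Mass balance: C = (4180·17.00 + 484.0·470.0) / 4664 = 298500/4664 = 64.01 mg/L.
8.6%/h lost → k = −ln(1 − 0.086) = 0.08992 h⁻¹.
Set 64.01·exp(−k·t) = 7.4 → t = ln(64.01/7.4)/k = 86370 s = 23.99 h.
Distance = v·t = 0.57·86370 = 49230 m = 49.23 km.

49.2 km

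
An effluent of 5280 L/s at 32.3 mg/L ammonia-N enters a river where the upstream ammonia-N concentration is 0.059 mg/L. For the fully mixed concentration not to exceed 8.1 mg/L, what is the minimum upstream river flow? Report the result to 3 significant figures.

Set C_mix = 8.1: (Q·0.05900 + 5280·32.30) / (Q + 5280) = 8.1
→ Q = 5280·(32.30 − 8.1)/(8.1 − 0.05900) = 15890 L/s.

15900 L/s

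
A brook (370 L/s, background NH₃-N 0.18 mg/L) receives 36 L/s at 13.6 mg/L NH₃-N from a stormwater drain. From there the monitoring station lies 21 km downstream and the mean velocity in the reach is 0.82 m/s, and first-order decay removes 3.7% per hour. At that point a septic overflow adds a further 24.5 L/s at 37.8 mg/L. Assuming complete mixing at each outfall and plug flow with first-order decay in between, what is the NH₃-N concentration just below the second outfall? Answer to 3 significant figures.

Conservation of mass: C = (370.0·0.1800 + 36.00·13.60) / 406.0 = 556.2/406.0 = 1.370 mg/L; combined flow 406.0 L/s.
Travel time t = 21·1000 / 0.82 = 25610 s = 7.114 h.
3.7%/h lost → k = −ln(1 − 0.037) = 0.03770 h⁻¹.
After decay, C = 1.370 × e^(−kt) = 1.370 × 0.7648 = 1.048 mg/L.
At the second outfall, C = (406.0·1.048 + 24.50·37.80) / (406.0 + 24.50) = 3.139 mg/L.

3.14 mg/L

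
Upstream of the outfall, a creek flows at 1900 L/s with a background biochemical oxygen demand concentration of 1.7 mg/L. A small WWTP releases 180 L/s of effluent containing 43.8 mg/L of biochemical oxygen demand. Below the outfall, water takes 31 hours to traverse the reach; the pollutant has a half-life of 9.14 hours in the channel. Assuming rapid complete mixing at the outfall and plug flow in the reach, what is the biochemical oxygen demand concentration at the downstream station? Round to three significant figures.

0.509 mg/L

After mixing, C = (1900·1.700 + 180.0·43.80) / 2080 = 11110/2080 = 5.343 mg/L.
Half-life 9.14 h → k = ln 2 / 9.14 = 0.07584 h⁻¹ = 1.820 d⁻¹.
Applying C = C₀e^(−kt): 5.343 × 0.09528 = 0.5091 mg/L.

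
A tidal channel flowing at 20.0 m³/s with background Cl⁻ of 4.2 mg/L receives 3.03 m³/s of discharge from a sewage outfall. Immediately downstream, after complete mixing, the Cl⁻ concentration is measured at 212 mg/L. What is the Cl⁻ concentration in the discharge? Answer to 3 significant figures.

Mass balance: 20.00·4.200 + 3.030·Cₑ = 23.03·212.0
→ Cₑ = (23.03·212.0 − 20.00·4.200) / 3.030 = 1584 mg/L.

1580 mg/L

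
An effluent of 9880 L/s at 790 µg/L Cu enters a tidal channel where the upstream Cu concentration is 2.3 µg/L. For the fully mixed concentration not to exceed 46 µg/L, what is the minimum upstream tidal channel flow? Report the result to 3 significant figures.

168000 L/s

Set C_mix = 46: (Q·2.300 + 9880·790.0) / (Q + 9880) = 46
→ Q = 9880·(790.0 − 46)/(46 − 2.300) = 168200 L/s.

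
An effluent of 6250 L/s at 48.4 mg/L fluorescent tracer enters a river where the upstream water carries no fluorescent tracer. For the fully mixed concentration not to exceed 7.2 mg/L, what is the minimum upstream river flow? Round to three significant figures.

Set C_mix = 7.2: (Q·0 + 6250·48.40) / (Q + 6250) = 7.2
→ Q = 6250·(48.40 − 7.2)/(7.2 − 0) = 35760 L/s.

35800 L/s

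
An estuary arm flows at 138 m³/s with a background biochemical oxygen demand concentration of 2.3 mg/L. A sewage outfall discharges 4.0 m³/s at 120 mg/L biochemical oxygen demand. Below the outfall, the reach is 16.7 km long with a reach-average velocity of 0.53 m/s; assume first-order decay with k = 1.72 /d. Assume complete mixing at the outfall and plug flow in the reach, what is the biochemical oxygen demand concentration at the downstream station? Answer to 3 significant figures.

3.00 mg/L

Conservation of mass: C = (138.0·2.300 + 4.000·120.0) / 142.0 = 797.4/142.0 = 5.615 mg/L.
Travel time t = 16.7·1000 / 0.53 = 31510 s = 8.753 h.
After decay, C = 5.615 × e^(−kt) = 5.615 × 0.5340 = 2.999 mg/L.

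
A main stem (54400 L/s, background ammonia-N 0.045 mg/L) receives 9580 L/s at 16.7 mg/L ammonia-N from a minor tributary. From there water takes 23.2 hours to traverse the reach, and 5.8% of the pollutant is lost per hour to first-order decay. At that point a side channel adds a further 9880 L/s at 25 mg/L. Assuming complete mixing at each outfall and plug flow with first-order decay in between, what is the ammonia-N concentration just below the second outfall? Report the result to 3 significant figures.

Mixed concentration C = ΣQC/ΣQ = (54400·0.04500 + 9580·16.70) / 63980 = 162400/63980 = 2.539 mg/L; combined flow 63980 L/s.
5.8%/h lost → k = −ln(1 − 0.058) = 0.05975 h⁻¹.
Applying C = C₀e^(−kt): 2.539 × 0.2500 = 0.6348 mg/L.
Second outfall: C = (63980·0.6348 + 9880·25.00)/73860 = 3.894 mg/L.

3.89 mg/L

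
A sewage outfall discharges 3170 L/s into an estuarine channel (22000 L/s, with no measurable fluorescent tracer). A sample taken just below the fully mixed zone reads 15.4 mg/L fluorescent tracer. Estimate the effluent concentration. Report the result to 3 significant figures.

122 mg/L

Mass balance: 22000·0 + 3170·Cₑ = 25170·15.40
→ Cₑ = (25170·15.40 − 22000·0) / 3170 = 122.3 mg/L.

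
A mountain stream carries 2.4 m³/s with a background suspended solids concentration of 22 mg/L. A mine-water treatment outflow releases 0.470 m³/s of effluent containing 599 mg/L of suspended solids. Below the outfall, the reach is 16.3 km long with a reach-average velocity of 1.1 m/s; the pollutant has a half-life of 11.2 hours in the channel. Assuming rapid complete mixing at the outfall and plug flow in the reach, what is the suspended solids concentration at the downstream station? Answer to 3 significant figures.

90.3 mg/L

Flow-weighted average: C = (2.400·22.00 + 0.4700·599.0) / 2.870 = 334.3/2.870 = 116.5 mg/L.
Travel time t = 16.3·1000 / 1.1 = 14820 s = 4.116 h.
Half-life 11.2 h → k = ln 2 / 11.2 = 0.06189 h⁻¹ = 1.485 d⁻¹.
After decay, C = 116.5 × e^(−kt) = 116.5 × 0.7751 = 90.29 mg/L.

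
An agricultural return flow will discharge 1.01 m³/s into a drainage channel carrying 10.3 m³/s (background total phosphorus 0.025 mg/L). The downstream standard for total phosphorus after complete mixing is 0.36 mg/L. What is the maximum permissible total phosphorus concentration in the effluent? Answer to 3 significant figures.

At the limit, (Qr·Cr + Qe·Cₑ)/(Qr + Qe) = 0.36:
Cₑ = (11.31·0.36 − 10.30·0.02500) / 1.010 = 3.776 mg/L.

3.78 mg/L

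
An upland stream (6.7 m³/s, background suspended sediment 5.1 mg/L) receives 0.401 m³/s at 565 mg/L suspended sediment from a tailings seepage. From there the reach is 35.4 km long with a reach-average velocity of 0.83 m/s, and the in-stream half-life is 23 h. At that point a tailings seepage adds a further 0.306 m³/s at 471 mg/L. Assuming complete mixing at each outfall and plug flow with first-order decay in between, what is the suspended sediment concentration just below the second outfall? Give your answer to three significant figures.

After mixing, C = (6.700·5.100 + 0.4010·565.0) / 7.101 = 260.7/7.101 = 36.72 mg/L; combined flow 7.101 m³/s.
Travel time t = 35.4·1000 / 0.83 = 42650 s = 11.85 h.
Half-life 23 h → k = ln 2 / 23 = 0.03014 h⁻¹ = 0.7233 d⁻¹.
Applying C = C₀e^(−kt): 36.72 × 0.6997 = 25.69 mg/L.
Second outfall: C = (7.101·25.69 + 0.3060·471.0)/7.407 = 44.09 mg/L.

44.1 mg/L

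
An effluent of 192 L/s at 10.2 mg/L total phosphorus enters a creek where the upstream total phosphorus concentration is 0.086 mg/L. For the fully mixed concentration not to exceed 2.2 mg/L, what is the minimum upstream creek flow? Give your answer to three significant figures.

727 L/s

Set C_mix = 2.2: (Q·0.08600 + 192.0·10.20) / (Q + 192.0) = 2.2
→ Q = 192.0·(10.20 − 2.2)/(2.2 − 0.08600) = 726.6 L/s.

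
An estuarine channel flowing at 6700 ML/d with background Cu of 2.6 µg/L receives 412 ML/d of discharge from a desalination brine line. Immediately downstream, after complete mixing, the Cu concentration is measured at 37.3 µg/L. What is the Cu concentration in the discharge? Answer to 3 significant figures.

602 µg/L

Mass balance: 6700·2.600 + 412.0·Cₑ = 7112·37.30
→ Cₑ = (7112·37.30 − 6700·2.600) / 412.0 = 601.6 µg/L.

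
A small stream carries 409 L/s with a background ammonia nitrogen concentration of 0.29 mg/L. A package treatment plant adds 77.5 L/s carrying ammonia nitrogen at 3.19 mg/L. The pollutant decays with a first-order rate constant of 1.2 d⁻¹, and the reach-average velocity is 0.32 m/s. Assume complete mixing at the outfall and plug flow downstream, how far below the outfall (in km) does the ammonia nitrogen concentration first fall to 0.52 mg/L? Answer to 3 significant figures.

8.50 km

Flow-weighted average: C = (409.0·0.2900 + 77.50·3.190) / 486.5 = 365.8/486.5 = 0.7520 mg/L.
Set 0.7520·exp(−k·t) = 0.52 → t = ln(0.7520/0.52)/k = 26560 s = 7.377 h.
Distance = v·t = 0.32·26560 = 8499 m = 8.499 km.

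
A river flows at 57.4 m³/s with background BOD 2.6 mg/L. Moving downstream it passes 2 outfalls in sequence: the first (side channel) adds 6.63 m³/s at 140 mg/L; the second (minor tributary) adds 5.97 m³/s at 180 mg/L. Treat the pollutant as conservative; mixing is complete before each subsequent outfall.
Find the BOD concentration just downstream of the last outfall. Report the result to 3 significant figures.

Outfall 1: combined Q = 64.03 m³/s; C = (57.40·2.600 + 6.630·140.0)/64.03 = 16.83 mg/L.
Outfall 2: combined Q = 70.00 m³/s; C = (64.03·16.83 + 5.970·180.0)/70.00 = 30.74 mg/L.

30.7 mg/L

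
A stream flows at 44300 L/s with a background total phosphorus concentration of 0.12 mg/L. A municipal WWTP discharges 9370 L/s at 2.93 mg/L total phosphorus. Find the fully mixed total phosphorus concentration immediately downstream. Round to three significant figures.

0.611 mg/L

Flow-weighted average: C = (44300·0.1200 + 9370·2.930) / 53670 = 32770/53670 = 0.6106 mg/L.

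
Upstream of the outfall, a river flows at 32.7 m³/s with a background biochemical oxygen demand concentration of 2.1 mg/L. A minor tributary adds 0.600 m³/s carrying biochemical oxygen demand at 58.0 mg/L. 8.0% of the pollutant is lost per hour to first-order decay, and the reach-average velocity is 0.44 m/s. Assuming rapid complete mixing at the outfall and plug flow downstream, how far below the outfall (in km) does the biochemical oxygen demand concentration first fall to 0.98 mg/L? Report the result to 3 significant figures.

21.9 km

Mass balance: C = (32.70·2.100 + 0.6000·58.00) / 33.30 = 103.5/33.30 = 3.107 mg/L.
8.0%/h lost → k = −ln(1 − 0.08) = 0.08338 h⁻¹.
Set 3.107·exp(−k·t) = 0.98 → t = ln(3.107/0.98)/k = 49820 s = 13.84 h.
Distance = v·t = 0.44·49820 = 21920 m = 21.92 km.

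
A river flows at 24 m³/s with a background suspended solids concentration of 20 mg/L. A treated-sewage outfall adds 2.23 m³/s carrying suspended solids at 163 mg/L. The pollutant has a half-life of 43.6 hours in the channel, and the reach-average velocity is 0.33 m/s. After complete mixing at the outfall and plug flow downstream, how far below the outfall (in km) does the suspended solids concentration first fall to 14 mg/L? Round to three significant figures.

Mixed concentration C = ΣQC/ΣQ = (24.00·20.00 + 2.230·163.0) / 26.23 = 843.5/26.23 = 32.16 mg/L.
Half-life 43.6 h → k = ln 2 / 43.6 = 0.01590 h⁻¹ = 0.3815 d⁻¹.
Set 32.16·exp(−k·t) = 14 → t = ln(32.16/14)/k = 188300 s = 52.31 h.
Distance = v·t = 0.33·188300 = 62140 m = 62.14 km.

62.1 km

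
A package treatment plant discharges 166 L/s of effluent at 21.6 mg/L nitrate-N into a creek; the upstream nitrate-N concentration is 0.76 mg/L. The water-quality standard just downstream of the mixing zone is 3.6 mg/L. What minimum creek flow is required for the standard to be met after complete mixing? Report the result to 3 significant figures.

1050 L/s

Set C_mix = 3.6: (Q·0.7600 + 166.0·21.60) / (Q + 166.0) = 3.6
→ Q = 166.0·(21.60 − 3.6)/(3.6 − 0.7600) = 1052 L/s.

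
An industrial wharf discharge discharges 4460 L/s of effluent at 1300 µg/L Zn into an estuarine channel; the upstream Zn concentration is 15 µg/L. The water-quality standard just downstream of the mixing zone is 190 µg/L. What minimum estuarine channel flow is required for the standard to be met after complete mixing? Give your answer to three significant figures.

28300 L/s

Set C_mix = 190: (Q·15.00 + 4460·1300) / (Q + 4460) = 190
→ Q = 4460·(1300 − 190)/(190 − 15.00) = 28290 L/s.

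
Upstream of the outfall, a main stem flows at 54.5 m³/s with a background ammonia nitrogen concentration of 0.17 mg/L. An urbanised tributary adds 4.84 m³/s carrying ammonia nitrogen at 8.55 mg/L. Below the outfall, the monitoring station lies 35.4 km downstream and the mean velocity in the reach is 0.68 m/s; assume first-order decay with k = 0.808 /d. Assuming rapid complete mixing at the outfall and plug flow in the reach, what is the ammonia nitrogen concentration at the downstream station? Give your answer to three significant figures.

Flow-weighted average: C = (54.50·0.1700 + 4.840·8.550) / 59.34 = 50.65/59.34 = 0.8535 mg/L.
Travel time t = 35.4·1000 / 0.68 = 52060 s = 14.46 h.
Applying C = C₀e^(−kt): 0.8535 × 0.6146 = 0.5245 mg/L.

0.525 mg/L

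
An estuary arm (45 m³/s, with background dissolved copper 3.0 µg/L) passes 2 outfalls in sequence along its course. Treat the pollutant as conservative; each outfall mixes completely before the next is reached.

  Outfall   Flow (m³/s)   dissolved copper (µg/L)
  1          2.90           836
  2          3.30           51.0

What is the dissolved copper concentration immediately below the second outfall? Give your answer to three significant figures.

53.3 µg/L

Below outfall 1: Q → 47.90 m³/s, C = (45.00·3.000 + 2.900·836.0)/47.90 = 53.43 µg/L.
Below outfall 2: Q → 51.20 m³/s, C = (47.90·53.43 + 3.300·51.00)/51.20 = 53.28 µg/L.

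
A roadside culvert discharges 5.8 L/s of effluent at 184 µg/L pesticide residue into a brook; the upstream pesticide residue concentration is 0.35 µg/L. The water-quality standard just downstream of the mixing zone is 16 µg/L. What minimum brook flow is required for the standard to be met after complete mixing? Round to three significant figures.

Set C_mix = 16: (Q·0.3500 + 5.800·184.0) / (Q + 5.800) = 16
→ Q = 5.800·(184.0 − 16)/(16 − 0.3500) = 62.26 L/s.

62.3 L/s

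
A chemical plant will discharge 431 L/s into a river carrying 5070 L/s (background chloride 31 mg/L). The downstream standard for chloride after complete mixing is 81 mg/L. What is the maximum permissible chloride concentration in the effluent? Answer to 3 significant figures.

669 mg/L

At the limit, (Qr·Cr + Qe·Cₑ)/(Qr + Qe) = 81:
Cₑ = (5501·81 − 5070·31.00) / 431.0 = 669.2 mg/L.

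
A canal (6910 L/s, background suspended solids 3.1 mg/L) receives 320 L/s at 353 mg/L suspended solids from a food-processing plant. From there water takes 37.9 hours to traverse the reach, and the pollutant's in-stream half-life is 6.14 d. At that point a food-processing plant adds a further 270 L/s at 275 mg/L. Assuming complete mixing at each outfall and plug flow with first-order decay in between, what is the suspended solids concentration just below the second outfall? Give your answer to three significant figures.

Mixed concentration C = ΣQC/ΣQ = (6910·3.100 + 320.0·353.0) / 7230 = 134400/7230 = 18.59 mg/L; combined flow 7230 L/s.
Half-life 6.14 d → k = ln 2 / 6.14 = 0.1129 d⁻¹.
Decay over the reach: 18.59·exp(−kt) = 18.59·0.8367 = 15.55 mg/L.
Second outfall: C = (7230·15.55 + 270.0·275.0)/7500 = 24.89 mg/L.

24.9 mg/L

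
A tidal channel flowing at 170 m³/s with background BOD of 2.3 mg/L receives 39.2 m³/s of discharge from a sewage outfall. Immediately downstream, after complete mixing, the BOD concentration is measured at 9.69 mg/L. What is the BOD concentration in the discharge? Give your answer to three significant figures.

41.7 mg/L

Mass balance: 170.0·2.300 + 39.20·Cₑ = 209.2·9.690
→ Cₑ = (209.2·9.690 − 170.0·2.300) / 39.20 = 41.74 mg/L.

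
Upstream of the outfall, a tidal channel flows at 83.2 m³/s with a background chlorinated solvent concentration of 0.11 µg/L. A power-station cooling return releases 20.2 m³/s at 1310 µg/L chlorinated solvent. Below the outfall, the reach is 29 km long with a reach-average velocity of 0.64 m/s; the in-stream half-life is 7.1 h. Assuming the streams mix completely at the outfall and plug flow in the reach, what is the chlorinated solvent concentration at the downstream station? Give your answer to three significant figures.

74.9 µg/L

Conservation of mass: C = (83.20·0.1100 + 20.20·1310) / 103.4 = 26470/103.4 = 256.0 µg/L.
Travel time t = 29·1000 / 0.64 = 45310 s = 12.59 h.
Half-life 7.1 h → k = ln 2 / 7.1 = 0.09763 h⁻¹ = 2.343 d⁻¹.
Applying C = C₀e^(−kt): 256.0 × 0.2926 = 74.92 µg/L.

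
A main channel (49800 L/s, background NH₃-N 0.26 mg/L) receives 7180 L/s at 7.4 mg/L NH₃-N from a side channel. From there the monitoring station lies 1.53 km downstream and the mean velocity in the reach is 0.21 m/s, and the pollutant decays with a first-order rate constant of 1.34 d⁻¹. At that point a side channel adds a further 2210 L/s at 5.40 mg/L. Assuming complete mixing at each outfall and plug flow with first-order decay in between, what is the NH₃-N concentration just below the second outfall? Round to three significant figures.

1.20 mg/L

Mass balance: C = (49800·0.2600 + 7180·7.400) / 56980 = 66080/56980 = 1.160 mg/L; combined flow 56980 L/s.
Travel time t = 1.53·1000 / 0.21 = 7286 s = 2.024 h.
After decay, C = 1.160 × e^(−kt) = 1.160 × 0.8932 = 1.036 mg/L.
Second outfall: C = (56980·1.036 + 2210·5.400)/59190 = 1.199 mg/L.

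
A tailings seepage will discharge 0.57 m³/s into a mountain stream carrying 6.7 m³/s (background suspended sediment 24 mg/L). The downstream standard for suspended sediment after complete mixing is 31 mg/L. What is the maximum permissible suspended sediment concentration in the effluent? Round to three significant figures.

At the limit, (Qr·Cr + Qe·Cₑ)/(Qr + Qe) = 31:
Cₑ = (7.270·31 − 6.700·24.00) / 0.5700 = 113.3 mg/L.

113 mg/L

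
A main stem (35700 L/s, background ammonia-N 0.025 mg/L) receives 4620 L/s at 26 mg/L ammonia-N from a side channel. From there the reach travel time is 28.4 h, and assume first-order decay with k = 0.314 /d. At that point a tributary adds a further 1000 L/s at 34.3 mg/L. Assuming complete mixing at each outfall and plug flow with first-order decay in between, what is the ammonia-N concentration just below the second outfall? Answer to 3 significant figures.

2.85 mg/L

Mixed concentration C = ΣQC/ΣQ = (35700·0.02500 + 4620·26.00) / 40320 = 121000/40320 = 3.001 mg/L; combined flow 40320 L/s.
First-order decay: C = 3.001·exp(−k·t) = 3.001·0.6897 = 2.070 mg/L.
At the second outfall, C = (40320·2.070 + 1000·34.30) / (40320 + 1000) = 2.850 mg/L.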